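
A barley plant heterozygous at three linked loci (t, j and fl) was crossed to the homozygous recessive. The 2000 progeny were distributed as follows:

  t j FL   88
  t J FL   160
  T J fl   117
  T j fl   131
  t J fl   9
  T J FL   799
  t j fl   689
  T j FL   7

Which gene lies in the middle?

j

The two most frequent reciprocal classes, t j fl and T J FL, are the parental types, so the F1 was t j fl / T J FL.
The two rarest classes, t J fl and T j FL, are the double crossovers. Comparing them with the parentals, only the j allele has switched, so j is the middle locus and the order is t – j – fl.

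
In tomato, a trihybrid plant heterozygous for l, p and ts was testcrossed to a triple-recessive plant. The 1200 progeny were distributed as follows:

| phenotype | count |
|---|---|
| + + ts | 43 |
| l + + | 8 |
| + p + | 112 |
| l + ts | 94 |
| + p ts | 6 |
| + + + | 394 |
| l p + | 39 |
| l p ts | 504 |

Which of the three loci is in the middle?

The two most frequent reciprocal classes, l p ts and + + +, are the parental types, so the F1 was l p ts / + + +.
The two rarest classes, + p ts and l + +, are the double crossovers. Comparing them with the parentals, only the l allele has switched, so l is the middle locus and the order is p – l – ts.

l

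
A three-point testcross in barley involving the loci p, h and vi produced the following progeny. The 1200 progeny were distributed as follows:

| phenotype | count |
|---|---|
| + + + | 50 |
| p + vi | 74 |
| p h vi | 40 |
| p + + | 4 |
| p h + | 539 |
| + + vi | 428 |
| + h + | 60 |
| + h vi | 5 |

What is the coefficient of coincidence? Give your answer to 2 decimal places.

0.76

The two most frequent reciprocal classes, p h + and + + vi, are the parental types, so the F1 was p h + / + + vi.
The two rarest classes, p + + and + h vi, are the double crossovers. Comparing them with the parentals, only the h allele has switched, so h is the middle locus and the order is p – h – vi.
p–h: (134 + 9)/1200 = 0.1192; h–vi: (90 + 9)/1200 = 0.0825.
Expected DCO frequency = 0.1192 × 0.0825 ≈ 0.00983; observed = 9/1200 ≈ 0.00750.
Coefficient of coincidence = 0.00750/0.00983 ≈ 0.76.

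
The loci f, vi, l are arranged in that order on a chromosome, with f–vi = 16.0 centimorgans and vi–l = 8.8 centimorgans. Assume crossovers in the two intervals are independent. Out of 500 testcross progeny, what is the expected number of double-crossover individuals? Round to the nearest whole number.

Map distances give recombination frequencies of 0.160 and 0.088 for the two intervals.
With no interference, expected double-crossover frequency = 0.160 × 0.088 = 0.01408.
Expected number = 0.01408 × 500 = 7.04 ≈ 7.

7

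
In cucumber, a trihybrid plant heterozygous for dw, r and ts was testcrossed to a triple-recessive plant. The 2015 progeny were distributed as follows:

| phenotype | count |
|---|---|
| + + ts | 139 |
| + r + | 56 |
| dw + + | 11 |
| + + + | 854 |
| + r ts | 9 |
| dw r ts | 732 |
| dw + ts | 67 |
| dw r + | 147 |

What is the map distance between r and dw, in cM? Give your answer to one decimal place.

The two most frequent reciprocal classes, dw r ts and + + +, are the parental types, so the F1 was dw r ts / + + +.
The two rarest classes, + r ts and dw + +, are the double crossovers. Comparing them with the parentals, only the dw allele has switched, so dw is the middle locus and the order is ts – dw – r.
Crossovers in the dw–r interval produce the single-crossover classes dw + ts and + r + (67 + 56 = 123) plus the double crossovers (20).
RF(dw–r) = (123 + 20) / 2015 = 143/2015 = 0.0710 → 7.1 cM.

7.1 cM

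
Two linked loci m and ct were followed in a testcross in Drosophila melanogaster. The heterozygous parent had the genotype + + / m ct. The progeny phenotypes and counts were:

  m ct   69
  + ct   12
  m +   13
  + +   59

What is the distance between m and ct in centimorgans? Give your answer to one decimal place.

The recombinant classes are + ct and m +: 12 + 13 = 25.
Recombination frequency = 25/153 = 0.1634 ≈ 16.3%, i.e. 16.3 centimorgans.

16.3 centimorgans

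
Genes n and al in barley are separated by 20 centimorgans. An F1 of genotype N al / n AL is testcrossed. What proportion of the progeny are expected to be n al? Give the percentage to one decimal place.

A map distance of 20 centimorgans corresponds to a recombination frequency of 0.200.
The F1 is N al / n AL, so n al is a recombinant gamete class with expected frequency r/2 = 0.200/2 = 0.1000.
That is 0.1000 = 10.0% of the progeny.

10.0%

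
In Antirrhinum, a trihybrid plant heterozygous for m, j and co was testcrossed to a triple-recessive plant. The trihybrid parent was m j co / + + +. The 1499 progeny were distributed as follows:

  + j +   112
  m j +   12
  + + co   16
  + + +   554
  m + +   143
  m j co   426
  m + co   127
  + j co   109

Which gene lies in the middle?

The two rarest classes, m j + and + + co, are the double crossovers. Comparing them with the parentals, only the co allele has switched, so co is the middle locus and the order is j – co – m.

co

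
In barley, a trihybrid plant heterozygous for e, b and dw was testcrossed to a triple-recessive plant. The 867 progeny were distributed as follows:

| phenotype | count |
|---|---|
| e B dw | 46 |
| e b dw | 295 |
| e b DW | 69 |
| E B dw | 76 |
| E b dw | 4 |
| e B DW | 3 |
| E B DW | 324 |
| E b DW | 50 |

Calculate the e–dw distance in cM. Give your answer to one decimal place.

The two most frequent reciprocal classes, e b dw and E B DW, are the parental types, so the F1 was e b dw / E B DW.
The two rarest classes, E b dw and e B DW, are the double crossovers. Comparing them with the parentals, only the e allele has switched, so e is the middle locus and the order is b – e – dw.
Crossovers in the e–dw interval produce the single-crossover classes e b DW and E B dw (69 + 76 = 145) plus the double crossovers (7).
RF(e–dw) = (145 + 7) / 867 = 152/867 = 0.1753 → 17.5 cM.

17.5 cM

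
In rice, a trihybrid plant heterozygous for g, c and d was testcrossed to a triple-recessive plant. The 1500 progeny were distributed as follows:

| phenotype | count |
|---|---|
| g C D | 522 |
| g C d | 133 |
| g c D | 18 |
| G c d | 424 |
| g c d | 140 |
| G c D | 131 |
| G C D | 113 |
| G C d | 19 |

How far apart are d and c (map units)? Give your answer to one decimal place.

20.1 map units

The two most frequent reciprocal classes, G c d and g C D, are the parental types, so the F1 was G c d / g C D.
The two rarest classes, G C d and g c D, are the double crossovers. Comparing them with the parentals, only the c allele has switched, so c is the middle locus and the order is d – c – g.
Crossovers in the d–c interval produce the single-crossover classes G c D and g C d (131 + 133 = 264) plus the double crossovers (37).
RF(d–c) = (264 + 37) / 1500 = 301/1500 = 0.2007 → 20.1 map units.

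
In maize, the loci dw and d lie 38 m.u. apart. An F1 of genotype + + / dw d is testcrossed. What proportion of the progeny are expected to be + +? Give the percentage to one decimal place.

31.0%

A map distance of 38 m.u. corresponds to a recombination frequency of 0.380.
The F1 is + + / dw d, so + + is a parental gamete class with expected frequency (1 − r)/2 = 0.620/2 = 0.3100.
That is 0.3100 = 31.0% of the progeny.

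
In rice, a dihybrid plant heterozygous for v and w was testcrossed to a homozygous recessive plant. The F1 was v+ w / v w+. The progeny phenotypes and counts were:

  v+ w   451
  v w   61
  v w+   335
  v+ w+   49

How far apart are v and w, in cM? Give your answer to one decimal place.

The recombinant classes are v+ w+ and v w: 49 + 61 = 110.
Recombination frequency = 110/896 = 0.1228 ≈ 12.3%, i.e. 12.3 cM.

12.3 cM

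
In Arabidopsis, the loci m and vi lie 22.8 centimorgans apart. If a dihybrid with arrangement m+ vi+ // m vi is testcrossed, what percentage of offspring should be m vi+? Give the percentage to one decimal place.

A map distance of 22.8 centimorgans corresponds to a recombination frequency of 0.228.
The F1 is m+ vi+ / m vi, so m vi+ is a recombinant gamete class with expected frequency r/2 = 0.228/2 = 0.1140.
That is 0.1140 = 11.4% of the progeny.

11.4%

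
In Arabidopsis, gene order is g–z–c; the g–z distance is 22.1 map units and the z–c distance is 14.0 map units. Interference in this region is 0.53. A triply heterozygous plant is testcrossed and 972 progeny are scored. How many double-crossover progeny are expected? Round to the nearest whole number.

14

Map distances give recombination frequencies of 0.221 and 0.140 for the two intervals.
With interference 0.53 (so coincidence = 0.47), expected double-crossover frequency = 0.221 × 0.140 × 0.47 = 0.01454.
Expected number = 0.01454 × 972 = 14.13 ≈ 14.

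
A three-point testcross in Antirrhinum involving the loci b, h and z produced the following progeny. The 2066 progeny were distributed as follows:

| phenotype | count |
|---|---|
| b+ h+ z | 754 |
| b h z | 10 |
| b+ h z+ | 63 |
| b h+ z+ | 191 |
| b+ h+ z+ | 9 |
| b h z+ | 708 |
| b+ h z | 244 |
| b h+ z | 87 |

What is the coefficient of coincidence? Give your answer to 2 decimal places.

0.51

The two most frequent reciprocal classes, b+ h+ z and b h z+, are the parental types, so the F1 was b+ h+ z / b h z+.
The two rarest classes, b+ h+ z+ and b h z, are the double crossovers. Comparing them with the parentals, only the z allele has switched, so z is the middle locus and the order is b – z – h.
b–z: (150 + 19)/2066 = 0.0818; z–h: (435 + 19)/2066 = 0.2197.
Expected DCO frequency = 0.0818 × 0.2197 ≈ 0.01797; observed = 19/2066 ≈ 0.00920.
Coefficient of coincidence = 0.00920/0.01797 ≈ 0.51.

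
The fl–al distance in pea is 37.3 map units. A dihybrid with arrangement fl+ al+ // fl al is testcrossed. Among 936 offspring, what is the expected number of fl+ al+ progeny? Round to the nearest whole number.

293

A map distance of 37.3 map units corresponds to a recombination frequency of 0.373.
The F1 is fl+ al+ / fl al, so fl+ al+ is a parental gamete class with expected frequency (1 − r)/2 = 0.627/2 = 0.3135.
Expected number = 0.3135 × 936 = 293.44 ≈ 293.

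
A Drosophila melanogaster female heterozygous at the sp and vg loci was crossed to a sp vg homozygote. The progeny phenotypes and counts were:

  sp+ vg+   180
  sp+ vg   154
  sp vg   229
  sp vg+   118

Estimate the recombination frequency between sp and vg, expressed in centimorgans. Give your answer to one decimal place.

39.9 centimorgans

The two most frequent classes, sp+ vg+ (180) and sp vg (229), are the parental types, so the F1 was sp+ vg+ / sp vg.
The recombinant classes are sp+ vg and sp vg+: 154 + 118 = 272.
Recombination frequency = 272/681 = 0.3994 ≈ 39.9%, i.e. 39.9 centimorgans.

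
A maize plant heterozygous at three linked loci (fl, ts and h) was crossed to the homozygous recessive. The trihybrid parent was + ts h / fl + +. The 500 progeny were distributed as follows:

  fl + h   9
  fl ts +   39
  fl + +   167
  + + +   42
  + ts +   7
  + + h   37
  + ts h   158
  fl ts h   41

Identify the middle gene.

h

The two rarest classes, + ts + and fl + h, are the double crossovers. Comparing them with the parentals, only the h allele has switched, so h is the middle locus and the order is fl – h – ts.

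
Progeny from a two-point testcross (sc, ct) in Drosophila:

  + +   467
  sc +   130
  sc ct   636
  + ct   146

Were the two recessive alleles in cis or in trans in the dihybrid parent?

The two most frequent classes are + + (467) and sc ct (636); these are the parental (non-recombinant) types.
So the F1 carried + + on one chromosome and sc ct on the other — the recessive alleles are on the same chromosome (cis / coupling).

cis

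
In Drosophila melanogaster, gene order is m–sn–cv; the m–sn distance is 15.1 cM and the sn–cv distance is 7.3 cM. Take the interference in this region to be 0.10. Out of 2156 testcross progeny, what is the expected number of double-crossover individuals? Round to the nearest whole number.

Map distances give recombination frequencies of 0.151 and 0.073 for the two intervals.
With interference 0.10 (so coincidence = 0.90), expected double-crossover frequency = 0.151 × 0.073 × 0.90 = 0.00992.
Expected number = 0.00992 × 2156 = 21.39 ≈ 21.

21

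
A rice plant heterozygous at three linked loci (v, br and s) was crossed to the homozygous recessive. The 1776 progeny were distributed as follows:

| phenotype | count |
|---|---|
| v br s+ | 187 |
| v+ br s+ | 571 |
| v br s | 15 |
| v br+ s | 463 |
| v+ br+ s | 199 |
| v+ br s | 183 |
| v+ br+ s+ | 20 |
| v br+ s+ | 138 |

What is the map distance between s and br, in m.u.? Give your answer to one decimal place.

The two most frequent reciprocal classes, v br+ s and v+ br s+, are the parental types, so the F1 was v br+ s / v+ br s+.
The two rarest classes, v br s and v+ br+ s+, are the double crossovers. Comparing them with the parentals, only the br allele has switched, so br is the middle locus and the order is s – br – v.
Crossovers in the s–br interval produce the single-crossover classes v br+ s+ and v+ br s (138 + 183 = 321) plus the double crossovers (35).
RF(s–br) = (321 + 35) / 1776 = 356/1776 = 0.2005 → 20.0 m.u.

20.0 m.u.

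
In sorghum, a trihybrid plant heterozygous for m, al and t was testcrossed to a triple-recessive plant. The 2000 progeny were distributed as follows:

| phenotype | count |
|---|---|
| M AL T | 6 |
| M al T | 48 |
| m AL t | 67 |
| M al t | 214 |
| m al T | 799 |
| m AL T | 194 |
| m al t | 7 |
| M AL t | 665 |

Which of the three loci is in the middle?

t

The two most frequent reciprocal classes, M AL t and m al T, are the parental types, so the F1 was M AL t / m al T.
The two rarest classes, M AL T and m al t, are the double crossovers. Comparing them with the parentals, only the t allele has switched, so t is the middle locus and the order is al – t – m.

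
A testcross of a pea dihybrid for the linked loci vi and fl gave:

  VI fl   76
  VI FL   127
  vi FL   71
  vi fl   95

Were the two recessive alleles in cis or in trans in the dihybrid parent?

The two most frequent classes are VI FL (127) and vi fl (95); these are the parental (non-recombinant) types.
So the F1 carried VI FL on one chromosome and vi fl on the other — the recessive alleles are on the same chromosome (cis / coupling).

cis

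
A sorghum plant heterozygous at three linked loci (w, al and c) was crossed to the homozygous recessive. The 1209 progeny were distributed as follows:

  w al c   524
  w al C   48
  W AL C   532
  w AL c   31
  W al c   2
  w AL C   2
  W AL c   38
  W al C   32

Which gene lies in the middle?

w

The two most frequent reciprocal classes, w al c and W AL C, are the parental types, so the F1 was w al c / W AL C.
The two rarest classes, W al c and w AL C, are the double crossovers. Comparing them with the parentals, only the w allele has switched, so w is the middle locus and the order is c – w – al.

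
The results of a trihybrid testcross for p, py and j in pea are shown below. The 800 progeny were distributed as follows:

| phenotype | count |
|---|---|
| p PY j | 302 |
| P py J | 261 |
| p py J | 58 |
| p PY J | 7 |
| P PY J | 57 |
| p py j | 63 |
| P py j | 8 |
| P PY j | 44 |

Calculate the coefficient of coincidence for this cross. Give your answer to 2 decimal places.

The two most frequent reciprocal classes, P py J and p PY j, are the parental types, so the F1 was P py J / p PY j.
The two rarest classes, P py j and p PY J, are the double crossovers. Comparing them with the parentals, only the j allele has switched, so j is the middle locus and the order is p – j – py.
p–j: (102 + 15)/800 = 0.1462; j–py: (120 + 15)/800 = 0.1688.
Expected DCO frequency = 0.1462 × 0.1688 ≈ 0.02468; observed = 15/800 ≈ 0.01875.
Coefficient of coincidence = 0.01875/0.02468 ≈ 0.76.

0.76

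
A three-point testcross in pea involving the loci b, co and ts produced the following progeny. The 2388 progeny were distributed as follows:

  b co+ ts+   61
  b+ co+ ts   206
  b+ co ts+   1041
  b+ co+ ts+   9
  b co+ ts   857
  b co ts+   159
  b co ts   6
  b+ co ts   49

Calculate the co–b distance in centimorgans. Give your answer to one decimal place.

15.9 centimorgans

The two most frequent reciprocal classes, b co+ ts and b+ co ts+, are the parental types, so the F1 was b co+ ts / b+ co ts+.
The two rarest classes, b co ts and b+ co+ ts+, are the double crossovers. Comparing them with the parentals, only the co allele has switched, so co is the middle locus and the order is ts – co – b.
Crossovers in the co–b interval produce the single-crossover classes b+ co+ ts and b co ts+ (206 + 159 = 365) plus the double crossovers (15).
RF(co–b) = (365 + 15) / 2388 = 380/2388 = 0.1591 → 15.9 centimorgans.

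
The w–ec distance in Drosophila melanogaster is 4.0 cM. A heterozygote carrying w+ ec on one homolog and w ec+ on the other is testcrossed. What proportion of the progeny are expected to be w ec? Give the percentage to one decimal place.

2.0%

A map distance of 4.0 cM corresponds to a recombination frequency of 0.040.
The F1 is w+ ec / w ec+, so w ec is a recombinant gamete class with expected frequency r/2 = 0.040/2 = 0.0200.
That is 0.0200 = 2.0% of the progeny.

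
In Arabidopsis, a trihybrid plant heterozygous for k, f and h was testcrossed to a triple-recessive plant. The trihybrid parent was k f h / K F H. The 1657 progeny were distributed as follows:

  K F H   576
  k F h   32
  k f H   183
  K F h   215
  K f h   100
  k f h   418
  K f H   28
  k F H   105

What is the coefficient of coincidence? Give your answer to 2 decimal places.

The two rarest classes, k F h and K f H, are the double crossovers. Comparing them with the parentals, only the f allele has switched, so f is the middle locus and the order is k – f – h.
k–f: (205 + 60)/1657 = 0.1599; f–h: (398 + 60)/1657 = 0.2764.
Expected DCO frequency = 0.1599 × 0.2764 ≈ 0.04420; observed = 60/1657 ≈ 0.03621.
Coefficient of coincidence = 0.03621/0.04420 ≈ 0.82.

0.82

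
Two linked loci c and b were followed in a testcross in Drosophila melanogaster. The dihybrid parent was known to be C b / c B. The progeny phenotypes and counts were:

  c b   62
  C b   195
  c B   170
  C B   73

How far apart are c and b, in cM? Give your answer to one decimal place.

The recombinant classes are C B and c b: 73 + 62 = 135.
Recombination frequency = 135/500 = 0.2700 ≈ 27.0%, i.e. 27.0 cM.

27.0 cM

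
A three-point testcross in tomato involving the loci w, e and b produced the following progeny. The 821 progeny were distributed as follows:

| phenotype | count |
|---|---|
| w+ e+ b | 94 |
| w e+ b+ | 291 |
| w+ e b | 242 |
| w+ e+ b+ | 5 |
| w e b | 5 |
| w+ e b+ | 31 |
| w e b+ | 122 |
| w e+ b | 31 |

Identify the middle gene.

w

The two most frequent reciprocal classes, w e+ b+ and w+ e b, are the parental types, so the F1 was w e+ b+ / w+ e b.
The two rarest classes, w+ e+ b+ and w e b, are the double crossovers. Comparing them with the parentals, only the w allele has switched, so w is the middle locus and the order is b – w – e.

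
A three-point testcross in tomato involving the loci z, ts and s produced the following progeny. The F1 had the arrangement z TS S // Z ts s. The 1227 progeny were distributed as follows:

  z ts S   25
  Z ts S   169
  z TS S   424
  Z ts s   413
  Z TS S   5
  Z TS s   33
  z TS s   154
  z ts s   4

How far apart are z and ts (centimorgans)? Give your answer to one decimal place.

The two rarest classes, Z TS S and z ts s, are the double crossovers. Comparing them with the parentals, only the z allele has switched, so z is the middle locus and the order is ts – z – s.
Crossovers in the ts–z interval produce the single-crossover classes z ts S and Z TS s (25 + 33 = 58) plus the double crossovers (9).
RF(ts–z) = (58 + 9) / 1227 = 67/1227 = 0.0546 → 5.5 centimorgans.

5.5 centimorgans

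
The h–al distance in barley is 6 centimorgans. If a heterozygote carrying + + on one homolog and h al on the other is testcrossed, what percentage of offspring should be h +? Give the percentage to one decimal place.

3.0%

A map distance of 6 centimorgans corresponds to a recombination frequency of 0.060.
The F1 is + + / h al, so h + is a recombinant gamete class with expected frequency r/2 = 0.060/2 = 0.0300.
That is 0.0300 = 3.0% of the progeny.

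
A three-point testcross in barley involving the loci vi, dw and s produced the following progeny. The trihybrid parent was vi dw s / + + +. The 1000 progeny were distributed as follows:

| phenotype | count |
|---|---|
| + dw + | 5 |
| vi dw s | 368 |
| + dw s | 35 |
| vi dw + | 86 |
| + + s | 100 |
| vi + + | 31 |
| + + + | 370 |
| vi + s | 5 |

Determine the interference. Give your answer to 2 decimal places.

0.33

The two rarest classes, vi + s and + dw +, are the double crossovers. Comparing them with the parentals, only the dw allele has switched, so dw is the middle locus and the order is vi – dw – s.
vi–dw: (66 + 10)/1000 = 0.0760; dw–s: (186 + 10)/1000 = 0.1960.
Expected DCO frequency = 0.0760 × 0.1960 ≈ 0.01490; observed = 10/1000 ≈ 0.01000.
Coefficient of coincidence = 0.01000/0.01490 ≈ 0.67; interference = 1 − 0.67 = 0.33.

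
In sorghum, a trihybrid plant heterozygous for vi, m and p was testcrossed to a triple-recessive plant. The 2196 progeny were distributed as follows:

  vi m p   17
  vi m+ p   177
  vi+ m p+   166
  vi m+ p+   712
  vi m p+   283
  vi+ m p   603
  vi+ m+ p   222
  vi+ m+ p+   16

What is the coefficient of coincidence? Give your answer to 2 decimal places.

The two most frequent reciprocal classes, vi m+ p+ and vi+ m p, are the parental types, so the F1 was vi m+ p+ / vi+ m p.
The two rarest classes, vi+ m+ p+ and vi m p, are the double crossovers. Comparing them with the parentals, only the vi allele has switched, so vi is the middle locus and the order is p – vi – m.
p–vi: (343 + 33)/2196 = 0.1712; vi–m: (505 + 33)/2196 = 0.2450.
Expected DCO frequency = 0.1712 × 0.2450 ≈ 0.04194; observed = 33/2196 ≈ 0.01503.
Coefficient of coincidence = 0.01503/0.04194 ≈ 0.36.

0.36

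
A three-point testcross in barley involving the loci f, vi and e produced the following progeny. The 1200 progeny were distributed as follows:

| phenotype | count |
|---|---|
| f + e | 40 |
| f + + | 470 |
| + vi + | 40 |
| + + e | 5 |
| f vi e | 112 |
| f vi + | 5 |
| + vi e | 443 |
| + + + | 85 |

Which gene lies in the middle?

vi

The two most frequent reciprocal classes, + vi e and f + +, are the parental types, so the F1 was + vi e / f + +.
The two rarest classes, + + e and f vi +, are the double crossovers. Comparing them with the parentals, only the vi allele has switched, so vi is the middle locus and the order is f – vi – e.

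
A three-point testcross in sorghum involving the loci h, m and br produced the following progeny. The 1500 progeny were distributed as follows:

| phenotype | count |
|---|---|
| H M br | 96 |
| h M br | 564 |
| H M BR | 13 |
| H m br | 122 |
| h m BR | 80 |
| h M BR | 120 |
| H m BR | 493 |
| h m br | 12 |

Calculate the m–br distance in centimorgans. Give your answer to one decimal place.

The two most frequent reciprocal classes, h M br and H m BR, are the parental types, so the F1 was h M br / H m BR.
The two rarest classes, h m br and H M BR, are the double crossovers. Comparing them with the parentals, only the m allele has switched, so m is the middle locus and the order is h – m – br.
Crossovers in the m–br interval produce the single-crossover classes h M BR and H m br (120 + 122 = 242) plus the double crossovers (25).
RF(m–br) = (242 + 25) / 1500 = 267/1500 = 0.1780 → 17.8 centimorgans.

17.8 centimorgans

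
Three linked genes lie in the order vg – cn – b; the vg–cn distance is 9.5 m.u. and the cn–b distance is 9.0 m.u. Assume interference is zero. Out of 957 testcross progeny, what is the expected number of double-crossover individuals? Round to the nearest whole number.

8

Map distances give recombination frequencies of 0.095 and 0.090 for the two intervals.
With no interference, expected double-crossover frequency = 0.095 × 0.090 = 0.00855.
Expected number = 0.00855 × 957 = 8.18 ≈ 8.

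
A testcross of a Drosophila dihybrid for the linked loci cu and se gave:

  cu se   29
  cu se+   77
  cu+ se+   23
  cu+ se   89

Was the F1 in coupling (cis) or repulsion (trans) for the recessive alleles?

The two most frequent classes are cu+ se (89) and cu se+ (77); these are the parental (non-recombinant) types.
So the F1 carried cu+ se on one chromosome and cu se+ on the other — the recessive alleles are on opposite chromosomes (trans / repulsion).

trans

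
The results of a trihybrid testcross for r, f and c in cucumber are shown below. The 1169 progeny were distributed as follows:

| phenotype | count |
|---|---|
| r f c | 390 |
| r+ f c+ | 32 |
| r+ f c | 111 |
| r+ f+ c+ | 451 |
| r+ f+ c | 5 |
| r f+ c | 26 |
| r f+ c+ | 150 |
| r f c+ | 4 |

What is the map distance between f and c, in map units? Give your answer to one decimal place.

The two most frequent reciprocal classes, r f c and r+ f+ c+, are the parental types, so the F1 was r f c / r+ f+ c+.
The two rarest classes, r f c+ and r+ f+ c, are the double crossovers. Comparing them with the parentals, only the c allele has switched, so c is the middle locus and the order is r – c – f.
Crossovers in the c–f interval produce the single-crossover classes r f+ c and r+ f c+ (26 + 32 = 58) plus the double crossovers (9).
RF(c–f) = (58 + 9) / 1169 = 67/1169 = 0.0573 → 5.7 map units.

5.7 map units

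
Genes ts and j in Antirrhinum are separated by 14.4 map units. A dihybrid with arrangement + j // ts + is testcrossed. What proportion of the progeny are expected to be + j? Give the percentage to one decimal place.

A map distance of 14.4 map units corresponds to a recombination frequency of 0.144.
The F1 is + j / ts +, so + j is a parental gamete class with expected frequency (1 − r)/2 = 0.856/2 = 0.4280.
That is 0.4280 = 42.8% of the progeny.

42.8%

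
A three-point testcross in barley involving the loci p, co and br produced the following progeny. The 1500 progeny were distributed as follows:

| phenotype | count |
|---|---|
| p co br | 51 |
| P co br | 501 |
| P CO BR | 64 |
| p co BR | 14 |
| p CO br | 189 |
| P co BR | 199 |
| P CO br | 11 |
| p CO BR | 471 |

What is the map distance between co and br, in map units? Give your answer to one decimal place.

The two most frequent reciprocal classes, p CO BR and P co br, are the parental types, so the F1 was p CO BR / P co br.
The two rarest classes, p co BR and P CO br, are the double crossovers. Comparing them with the parentals, only the co allele has switched, so co is the middle locus and the order is p – co – br.
Crossovers in the co–br interval produce the single-crossover classes p CO br and P co BR (189 + 199 = 388) plus the double crossovers (25).
RF(co–br) = (388 + 25) / 1500 = 413/1500 = 0.2753 → 27.5 map units.

27.5 map units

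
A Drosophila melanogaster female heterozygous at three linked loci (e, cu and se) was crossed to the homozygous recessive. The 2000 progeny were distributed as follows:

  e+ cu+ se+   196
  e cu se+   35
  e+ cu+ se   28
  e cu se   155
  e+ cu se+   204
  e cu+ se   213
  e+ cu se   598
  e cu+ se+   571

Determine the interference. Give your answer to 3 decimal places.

0.366

The two most frequent reciprocal classes, e cu+ se+ and e+ cu se, are the parental types, so the F1 was e cu+ se+ / e+ cu se.
The two rarest classes, e cu se+ and e+ cu+ se, are the double crossovers. Comparing them with the parentals, only the cu allele has switched, so cu is the middle locus and the order is se – cu – e.
se–cu: (417 + 63)/2000 = 0.2400; cu–e: (351 + 63)/2000 = 0.2070.
Expected DCO frequency = 0.2400 × 0.2070 ≈ 0.04968; observed = 63/2000 ≈ 0.03150.
Coefficient of coincidence = 0.03150/0.04968 ≈ 0.634; interference = 1 − 0.634 = 0.366.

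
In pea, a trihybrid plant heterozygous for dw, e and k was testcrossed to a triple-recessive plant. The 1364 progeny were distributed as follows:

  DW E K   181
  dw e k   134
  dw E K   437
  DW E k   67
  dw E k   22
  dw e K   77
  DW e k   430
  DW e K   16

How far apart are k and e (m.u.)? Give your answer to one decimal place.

13.3 m.u.

The two most frequent reciprocal classes, DW e k and dw E K, are the parental types, so the F1 was DW e k / dw E K.
The two rarest classes, DW e K and dw E k, are the double crossovers. Comparing them with the parentals, only the k allele has switched, so k is the middle locus and the order is e – k – dw.
Crossovers in the e–k interval produce the single-crossover classes DW E k and dw e K (67 + 77 = 144) plus the double crossovers (38).
RF(e–k) = (144 + 38) / 1364 = 182/1364 = 0.1334 → 13.3 m.u.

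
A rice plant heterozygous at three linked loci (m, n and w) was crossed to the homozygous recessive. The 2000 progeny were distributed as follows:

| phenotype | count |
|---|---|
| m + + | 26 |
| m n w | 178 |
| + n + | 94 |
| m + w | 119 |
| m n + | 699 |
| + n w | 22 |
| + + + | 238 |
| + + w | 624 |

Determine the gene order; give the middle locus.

The two most frequent reciprocal classes, + + w and m n +, are the parental types, so the F1 was + + w / m n +.
The two rarest classes, + n w and m + +, are the double crossovers. Comparing them with the parentals, only the n allele has switched, so n is the middle locus and the order is m – n – w.

n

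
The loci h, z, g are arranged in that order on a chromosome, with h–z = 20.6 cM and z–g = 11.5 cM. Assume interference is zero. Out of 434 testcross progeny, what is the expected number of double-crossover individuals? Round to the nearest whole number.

10

Map distances give recombination frequencies of 0.206 and 0.115 for the two intervals.
With no interference, expected double-crossover frequency = 0.206 × 0.115 = 0.02369.
Expected number = 0.02369 × 434 = 10.28 ≈ 10.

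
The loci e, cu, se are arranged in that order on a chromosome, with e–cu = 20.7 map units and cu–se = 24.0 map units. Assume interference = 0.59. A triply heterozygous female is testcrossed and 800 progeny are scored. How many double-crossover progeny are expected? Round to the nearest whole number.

16

Map distances give recombination frequencies of 0.207 and 0.240 for the two intervals.
With interference 0.59 (so coincidence = 0.41), expected double-crossover frequency = 0.207 × 0.240 × 0.41 = 0.02037.
Expected number = 0.02037 × 800 = 16.30 ≈ 16.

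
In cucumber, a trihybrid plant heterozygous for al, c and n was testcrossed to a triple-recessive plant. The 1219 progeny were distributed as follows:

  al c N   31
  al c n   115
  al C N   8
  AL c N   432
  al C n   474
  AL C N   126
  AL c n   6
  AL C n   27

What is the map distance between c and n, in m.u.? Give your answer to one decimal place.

The two most frequent reciprocal classes, AL c N and al C n, are the parental types, so the F1 was AL c N / al C n.
The two rarest classes, AL c n and al C N, are the double crossovers. Comparing them with the parentals, only the n allele has switched, so n is the middle locus and the order is c – n – al.
Crossovers in the c–n interval produce the single-crossover classes AL C N and al c n (126 + 115 = 241) plus the double crossovers (14).
RF(c–n) = (241 + 14) / 1219 = 255/1219 = 0.2092 → 20.9 m.u.

20.9 m.u.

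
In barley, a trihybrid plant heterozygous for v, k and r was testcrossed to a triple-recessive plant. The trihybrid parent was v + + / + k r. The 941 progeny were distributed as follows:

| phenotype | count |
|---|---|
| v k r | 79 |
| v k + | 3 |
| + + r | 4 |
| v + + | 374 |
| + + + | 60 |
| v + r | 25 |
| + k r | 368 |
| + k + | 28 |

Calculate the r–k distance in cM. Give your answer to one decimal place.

The two rarest classes, v k + and + + r, are the double crossovers. Comparing them with the parentals, only the k allele has switched, so k is the middle locus and the order is r – k – v.
Crossovers in the r–k interval produce the single-crossover classes v + r and + k + (25 + 28 = 53) plus the double crossovers (7).
RF(r–k) = (53 + 7) / 941 = 60/941 = 0.0638 → 6.4 cM.

6.4 cM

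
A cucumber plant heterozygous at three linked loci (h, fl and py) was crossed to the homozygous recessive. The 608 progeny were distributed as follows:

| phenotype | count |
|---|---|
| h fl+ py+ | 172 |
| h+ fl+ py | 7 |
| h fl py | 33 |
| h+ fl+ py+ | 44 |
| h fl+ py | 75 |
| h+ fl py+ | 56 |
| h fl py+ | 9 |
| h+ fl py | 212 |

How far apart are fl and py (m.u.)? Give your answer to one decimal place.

The two most frequent reciprocal classes, h fl+ py+ and h+ fl py, are the parental types, so the F1 was h fl+ py+ / h+ fl py.
The two rarest classes, h fl py+ and h+ fl+ py, are the double crossovers. Comparing them with the parentals, only the fl allele has switched, so fl is the middle locus and the order is h – fl – py.
Crossovers in the fl–py interval produce the single-crossover classes h fl+ py and h+ fl py+ (75 + 56 = 131) plus the double crossovers (16).
RF(fl–py) = (131 + 16) / 608 = 147/608 = 0.2418 → 24.2 m.u.

24.2 m.u.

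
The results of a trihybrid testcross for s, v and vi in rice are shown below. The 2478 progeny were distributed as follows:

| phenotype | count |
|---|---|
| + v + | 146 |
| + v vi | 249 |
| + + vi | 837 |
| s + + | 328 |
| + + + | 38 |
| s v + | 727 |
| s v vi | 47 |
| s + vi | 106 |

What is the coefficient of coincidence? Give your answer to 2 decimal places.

The two most frequent reciprocal classes, + + vi and s v +, are the parental types, so the F1 was + + vi / s v +.
The two rarest classes, + + + and s v vi, are the double crossovers. Comparing them with the parentals, only the vi allele has switched, so vi is the middle locus and the order is v – vi – s.
v–vi: (577 + 85)/2478 = 0.2672; vi–s: (252 + 85)/2478 = 0.1360.
Expected DCO frequency = 0.2672 × 0.1360 ≈ 0.03634; observed = 85/2478 ≈ 0.03430.
Coefficient of coincidence = 0.03430/0.03634 ≈ 0.94.

0.94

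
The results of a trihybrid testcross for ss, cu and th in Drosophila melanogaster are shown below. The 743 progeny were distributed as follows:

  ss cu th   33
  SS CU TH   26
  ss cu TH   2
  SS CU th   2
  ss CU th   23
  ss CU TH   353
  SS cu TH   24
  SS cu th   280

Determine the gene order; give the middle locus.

The two most frequent reciprocal classes, ss CU TH and SS cu th, are the parental types, so the F1 was ss CU TH / SS cu th.
The two rarest classes, ss cu TH and SS CU th, are the double crossovers. Comparing them with the parentals, only the cu allele has switched, so cu is the middle locus and the order is ss – cu – th.

cu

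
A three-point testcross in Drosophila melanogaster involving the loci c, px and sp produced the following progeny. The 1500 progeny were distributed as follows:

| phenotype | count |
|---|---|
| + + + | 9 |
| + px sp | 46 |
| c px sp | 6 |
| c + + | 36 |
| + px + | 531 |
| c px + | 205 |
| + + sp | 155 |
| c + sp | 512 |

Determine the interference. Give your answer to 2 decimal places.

The two most frequent reciprocal classes, c + sp and + px +, are the parental types, so the F1 was c + sp / + px +.
The two rarest classes, c px sp and + + +, are the double crossovers. Comparing them with the parentals, only the px allele has switched, so px is the middle locus and the order is c – px – sp.
c–px: (360 + 15)/1500 = 0.2500; px–sp: (82 + 15)/1500 = 0.0647.
Expected DCO frequency = 0.2500 × 0.0647 ≈ 0.01617; observed = 15/1500 ≈ 0.01000.
Coefficient of coincidence = 0.01000/0.01617 ≈ 0.62; interference = 1 − 0.62 = 0.38.

0.38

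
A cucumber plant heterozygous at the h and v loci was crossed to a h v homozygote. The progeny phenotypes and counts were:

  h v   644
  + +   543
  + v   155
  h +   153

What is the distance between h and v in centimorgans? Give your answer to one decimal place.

20.6 centimorgans

The two most frequent classes, + + (543) and h v (644), are the parental types, so the F1 was + + / h v.
The recombinant classes are + v and h +: 155 + 153 = 308.
Recombination frequency = 308/1495 = 0.2060 ≈ 20.6%, i.e. 20.6 centimorgans.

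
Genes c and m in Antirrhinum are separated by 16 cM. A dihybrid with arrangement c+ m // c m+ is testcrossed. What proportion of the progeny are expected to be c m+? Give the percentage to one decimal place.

A map distance of 16 cM corresponds to a recombination frequency of 0.160.
The F1 is c+ m / c m+, so c m+ is a parental gamete class with expected frequency (1 − r)/2 = 0.840/2 = 0.4200.
That is 0.4200 = 42.0% of the progeny.

42.0%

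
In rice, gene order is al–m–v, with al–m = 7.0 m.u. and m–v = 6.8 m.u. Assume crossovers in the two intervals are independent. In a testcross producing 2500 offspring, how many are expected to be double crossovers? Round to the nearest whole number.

12

Map distances give recombination frequencies of 0.070 and 0.068 for the two intervals.
With no interference, expected double-crossover frequency = 0.070 × 0.068 = 0.00476.
Expected number = 0.00476 × 2500 = 11.90 ≈ 12.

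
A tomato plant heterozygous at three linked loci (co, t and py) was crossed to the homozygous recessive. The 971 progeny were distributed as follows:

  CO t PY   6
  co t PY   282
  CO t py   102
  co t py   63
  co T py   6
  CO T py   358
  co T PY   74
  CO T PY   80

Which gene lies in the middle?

co

The two most frequent reciprocal classes, CO T py and co t PY, are the parental types, so the F1 was CO T py / co t PY.
The two rarest classes, co T py and CO t PY, are the double crossovers. Comparing them with the parentals, only the co allele has switched, so co is the middle locus and the order is t – co – py.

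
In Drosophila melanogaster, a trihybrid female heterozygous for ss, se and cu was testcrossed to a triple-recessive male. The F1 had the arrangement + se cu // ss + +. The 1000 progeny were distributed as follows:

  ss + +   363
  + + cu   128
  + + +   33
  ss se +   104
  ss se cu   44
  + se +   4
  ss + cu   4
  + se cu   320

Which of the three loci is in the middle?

The two rarest classes, + se + and ss + cu, are the double crossovers. Comparing them with the parentals, only the cu allele has switched, so cu is the middle locus and the order is se – cu – ss.

cu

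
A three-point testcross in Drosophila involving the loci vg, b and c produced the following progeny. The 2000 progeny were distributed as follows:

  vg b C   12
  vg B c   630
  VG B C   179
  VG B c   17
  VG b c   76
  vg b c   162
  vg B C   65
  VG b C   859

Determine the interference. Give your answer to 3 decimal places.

The two most frequent reciprocal classes, vg B c and VG b C, are the parental types, so the F1 was vg B c / VG b C.
The two rarest classes, VG B c and vg b C, are the double crossovers. Comparing them with the parentals, only the vg allele has switched, so vg is the middle locus and the order is c – vg – b.
c–vg: (141 + 29)/2000 = 0.0850; vg–b: (341 + 29)/2000 = 0.1850.
Expected DCO frequency = 0.0850 × 0.1850 ≈ 0.01572; observed = 29/2000 ≈ 0.01450.
Coefficient of coincidence = 0.01450/0.01572 ≈ 0.922; interference = 1 − 0.922 = 0.078.

0.078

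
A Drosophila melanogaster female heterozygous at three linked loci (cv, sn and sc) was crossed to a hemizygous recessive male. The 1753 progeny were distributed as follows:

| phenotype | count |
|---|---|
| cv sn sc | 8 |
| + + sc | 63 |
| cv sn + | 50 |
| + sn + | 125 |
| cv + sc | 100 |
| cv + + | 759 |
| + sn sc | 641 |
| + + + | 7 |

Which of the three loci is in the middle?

The two most frequent reciprocal classes, cv + + and + sn sc, are the parental types, so the F1 was cv + + / + sn sc.
The two rarest classes, + + + and cv sn sc, are the double crossovers. Comparing them with the parentals, only the cv allele has switched, so cv is the middle locus and the order is sc – cv – sn.

cv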